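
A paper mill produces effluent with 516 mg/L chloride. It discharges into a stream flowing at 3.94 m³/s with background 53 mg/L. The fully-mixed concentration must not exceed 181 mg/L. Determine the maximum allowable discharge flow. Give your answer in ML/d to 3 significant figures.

130 ML/d

Mass balance at complete mixing: C_std·(Q_w + Q_r) = Q_w·C_e + Q_r·C_b.
Rearranging, Q_w = Q_r·(C_std − C_b)/(C_e − C_std) = 3.94·(181 − 53) / (516 − 181) = 1.505 m³/s.
= 130.1 ML/d.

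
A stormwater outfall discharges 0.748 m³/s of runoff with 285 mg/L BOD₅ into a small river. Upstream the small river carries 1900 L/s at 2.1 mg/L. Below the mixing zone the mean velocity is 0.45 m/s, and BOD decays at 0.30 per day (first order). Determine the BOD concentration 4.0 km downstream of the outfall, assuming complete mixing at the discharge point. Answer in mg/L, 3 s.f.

79.5 mg/L

1900 L/s = 1.9 m³/s.
After complete mixing, C₀ = (0.748·285 + 1.9·2.1) / 2.648 = 82.01 mg/L.
Travel time t = 4000 m / 0.45 m/s = 8889 s = 0.1029 d.
C = 82.01·exp(−0.30·0.1029) = 82.01·0.9696 = 79.52 mg/L.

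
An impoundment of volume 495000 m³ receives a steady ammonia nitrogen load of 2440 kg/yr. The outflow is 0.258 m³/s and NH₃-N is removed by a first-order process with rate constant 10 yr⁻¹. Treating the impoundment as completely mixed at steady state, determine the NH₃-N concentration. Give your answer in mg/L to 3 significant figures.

Outflow Q = 0.258 m³/s × 3.156e+07 s/yr = 8.142e+06 m³/yr.
Steady-state CSTR mass balance: W = Q·C + k·V·C, so C = W/(Q + kV).
Q + kV = 8.142e+06 + 10·495000 = 1.309e+07 m³/yr.
C = 2440/1.309e+07 = 0.0001864 kg/m³ = 0.1864 mg/L.

0.186 mg/L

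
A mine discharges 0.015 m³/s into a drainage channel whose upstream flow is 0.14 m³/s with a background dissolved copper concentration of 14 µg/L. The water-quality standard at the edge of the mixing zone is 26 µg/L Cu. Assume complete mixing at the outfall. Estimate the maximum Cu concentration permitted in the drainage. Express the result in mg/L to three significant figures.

14 µg/L = 0.014 mg/L.
26 µg/L = 0.026 mg/L.
Mass balance: 0.026·0.155 = 0.015·Cₑ + 0.14·0.014.
Cₑ = (0.00403 − 0.00196) / 0.015 = 0.138 mg/L.

0.138 mg/L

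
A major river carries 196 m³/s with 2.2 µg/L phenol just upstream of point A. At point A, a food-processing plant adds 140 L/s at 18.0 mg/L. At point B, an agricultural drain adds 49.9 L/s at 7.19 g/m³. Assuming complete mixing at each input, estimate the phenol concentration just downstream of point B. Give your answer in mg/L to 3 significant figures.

2.2 µg/L = 0.0022 mg/L.
140 L/s = 0.14 m³/s.
After input A: C = (196·0.0022 + 0.14·18) / 196.1 = 0.01505 mg/L.
49.9 L/s = 0.0499 m³/s.
After input B: C = (196.1·0.01505 + 0.0499·7.19) / 196.2 = 0.01687 mg/L.

0.0169 mg/L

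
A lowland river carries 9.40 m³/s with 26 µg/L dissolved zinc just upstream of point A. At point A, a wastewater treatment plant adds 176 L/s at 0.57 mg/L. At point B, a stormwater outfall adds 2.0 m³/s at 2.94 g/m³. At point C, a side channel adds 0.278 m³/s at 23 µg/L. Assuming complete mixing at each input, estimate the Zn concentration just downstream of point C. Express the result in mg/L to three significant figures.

0.526 mg/L

26 µg/L = 0.026 mg/L.
176 L/s = 0.176 m³/s.
After input A: C = (9.4·0.026 + 0.176·0.57) / 9.576 = 0.036 mg/L.
After input B: C = (9.576·0.036 + 2·2.94) / 11.58 = 0.5377 mg/L.
23 µg/L = 0.023 mg/L.
After input C: C = (11.58·0.5377 + 0.278·0.023) / 11.85 = 0.5257 mg/L.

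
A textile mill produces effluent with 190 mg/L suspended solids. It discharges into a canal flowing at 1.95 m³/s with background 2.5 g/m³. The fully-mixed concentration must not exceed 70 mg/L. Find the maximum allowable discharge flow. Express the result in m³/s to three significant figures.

1.10 m³/s

Mass balance at complete mixing: C_std·(Q_w + Q_r) = Q_w·C_e + Q_r·C_b.
Rearranging, Q_w = Q_r·(C_std − C_b)/(C_e − C_std) = 1.95·(70 − 2.5) / (190 − 70) = 1.097 m³/s.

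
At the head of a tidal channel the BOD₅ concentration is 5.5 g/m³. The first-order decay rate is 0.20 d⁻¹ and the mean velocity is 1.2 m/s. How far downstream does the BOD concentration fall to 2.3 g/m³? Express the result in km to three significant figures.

From C = C₀·e^(−kt), t = ln(C₀/C)/k = ln(5.5/2.3)/0.20 = 0.8718/0.20 = 4.359 d.
Distance = v·t = 1.2 m/s × 3.766e+05 s = 4.52e+05 m = 452 km.

452 km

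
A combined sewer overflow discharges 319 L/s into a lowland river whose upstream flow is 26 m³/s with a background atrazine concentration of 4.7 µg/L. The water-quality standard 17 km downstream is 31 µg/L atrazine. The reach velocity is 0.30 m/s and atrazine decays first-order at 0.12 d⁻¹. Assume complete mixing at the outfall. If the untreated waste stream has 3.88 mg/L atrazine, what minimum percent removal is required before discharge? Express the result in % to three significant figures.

319 L/s = 0.319 m³/s.
4.7 µg/L = 0.0047 mg/L.
31 µg/L = 0.031 mg/L.
Travel time to the compliance point: t = 1.7e+04/0.30 = 5.667e+04 s = 0.6559 d; decay factor exp(−0.12·0.6559) = 0.9243.
So the concentration just after mixing may be at most 0.031/0.9243 = 0.03354 mg/L.
Mass balance: 0.03354·26.32 = 0.319·Cₑ + 26·0.0047.
Cₑ = (0.8827 − 0.1222) / 0.319 = 2.384 mg/L.
Required removal = 1 − 2.384/3.88 = 38.56 %.

38.6 %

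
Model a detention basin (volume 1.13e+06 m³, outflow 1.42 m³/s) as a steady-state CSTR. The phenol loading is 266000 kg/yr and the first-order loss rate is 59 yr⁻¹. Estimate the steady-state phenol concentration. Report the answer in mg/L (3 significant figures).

Outflow Q = 1.42 m³/s × 3.156e+07 s/yr = 4.481e+07 m³/yr.
Steady-state CSTR mass balance: W = Q·C + k·V·C, so C = W/(Q + kV).
Q + kV = 4.481e+07 + 59·1.13e+06 = 1.115e+08 m³/yr.
C = 266000/1.115e+08 = 0.002386 kg/m³ = 2.386 mg/L.

2.39 mg/L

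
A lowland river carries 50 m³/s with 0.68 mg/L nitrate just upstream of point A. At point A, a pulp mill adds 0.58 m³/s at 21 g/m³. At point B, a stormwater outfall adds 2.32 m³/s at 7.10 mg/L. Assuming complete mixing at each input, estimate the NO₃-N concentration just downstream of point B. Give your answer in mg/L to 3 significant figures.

1.18 mg/L

After input A: C = (50·0.68 + 0.58·21) / 50.58 = 0.913 mg/L.
After input B: C = (50.58·0.913 + 2.32·7.1) / 52.9 = 1.184 mg/L.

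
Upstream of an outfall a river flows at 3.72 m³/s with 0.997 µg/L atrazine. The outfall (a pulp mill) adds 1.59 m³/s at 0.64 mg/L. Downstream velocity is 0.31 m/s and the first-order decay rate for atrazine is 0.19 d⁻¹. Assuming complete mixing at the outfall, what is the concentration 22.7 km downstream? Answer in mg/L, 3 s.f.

0.997 µg/L = 0.000997 mg/L.
After complete mixing, C₀ = (1.59·0.64 + 3.72·0.000997) / 5.31 = 0.1923 mg/L.
Travel time t = 2.27e+04 m / 0.31 m/s = 7.323e+04 s = 0.8475 d.
C = 0.1923·exp(−0.19·0.8475) = 0.1923·0.8513 = 0.1637 mg/L.

0.164 mg/L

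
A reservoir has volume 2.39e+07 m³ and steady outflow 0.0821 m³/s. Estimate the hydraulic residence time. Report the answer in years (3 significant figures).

9.22 yr

Q = 0.0821 m³/s × 3.156e+07 s/yr = 2.591e+06 m³/yr.
Hydraulic residence time τ = V/Q = 2.39e+07/2.591e+06 = 9.225 yr.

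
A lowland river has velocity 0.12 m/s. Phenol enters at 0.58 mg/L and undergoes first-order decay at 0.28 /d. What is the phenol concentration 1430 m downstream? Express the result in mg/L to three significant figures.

Travel time t = 1430 m / 0.12 m/s = 1430/0.12 = 1.192e+04 s = 0.1379 d.
First-order decay: C = 0.58·exp(−0.28·0.1379) = 0.58·0.9621 = 0.558 mg/L.

0.558 mg/L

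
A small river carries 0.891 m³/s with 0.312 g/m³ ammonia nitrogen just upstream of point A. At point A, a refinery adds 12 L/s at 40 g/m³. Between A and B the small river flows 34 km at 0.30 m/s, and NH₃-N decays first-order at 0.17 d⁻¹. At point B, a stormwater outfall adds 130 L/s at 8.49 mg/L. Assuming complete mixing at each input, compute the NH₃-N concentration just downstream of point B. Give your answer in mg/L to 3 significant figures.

1.66 mg/L

12 L/s = 0.012 m³/s.
After input A: C = (0.891·0.312 + 0.012·40) / 0.903 = 0.8394 mg/L.
Over the 34 km reach to input B (t = 1.133e+05 s = 1.312 d), decay gives C = 0.8394·exp(−0.17·1.312) = 0.6716 mg/L.
130 L/s = 0.13 m³/s.
After input B: C = (0.903·0.6716 + 0.13·8.49) / 1.033 = 1.656 mg/L.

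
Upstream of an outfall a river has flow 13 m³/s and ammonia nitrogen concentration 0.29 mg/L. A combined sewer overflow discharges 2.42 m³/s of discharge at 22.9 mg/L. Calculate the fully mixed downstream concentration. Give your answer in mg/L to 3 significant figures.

3.84 mg/L

Conservation of mass across the mixing zone: C = (2.42·22.9 + 13·0.29) / (2.42 + 13) = 59.19/15.42 = 3.838 mg/L.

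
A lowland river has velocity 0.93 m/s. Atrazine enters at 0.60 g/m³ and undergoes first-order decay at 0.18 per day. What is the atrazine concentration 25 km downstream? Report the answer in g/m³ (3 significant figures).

Travel time t = 25 km / 0.93 m/s = 2.5e+04/0.93 = 2.688e+04 s = 0.3111 d.
First-order decay: C = 0.60·exp(−0.18·0.3111) = 0.60·0.9455 = 0.5673 g/m³.

0.567 g/m³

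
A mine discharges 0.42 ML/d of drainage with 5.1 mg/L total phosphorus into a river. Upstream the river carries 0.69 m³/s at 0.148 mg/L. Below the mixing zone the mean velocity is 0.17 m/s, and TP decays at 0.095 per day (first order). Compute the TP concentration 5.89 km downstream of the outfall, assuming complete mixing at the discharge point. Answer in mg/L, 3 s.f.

0.176 mg/L

0.42 ML/d = 0.004861 m³/s.
After complete mixing, C₀ = (0.004861·5.1 + 0.69·0.148) / 0.6949 = 0.1826 mg/L.
Travel time t = 5890 m / 0.17 m/s = 3.465e+04 s = 0.401 d.
C = 0.1826·exp(−0.095·0.401) = 0.1826·0.9626 = 0.1758 mg/L.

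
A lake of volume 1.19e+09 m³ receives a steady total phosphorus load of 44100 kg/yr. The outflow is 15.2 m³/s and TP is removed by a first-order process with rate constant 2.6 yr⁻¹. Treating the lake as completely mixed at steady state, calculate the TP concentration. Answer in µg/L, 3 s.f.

Outflow Q = 15.2 m³/s × 3.156e+07 s/yr = 4.797e+08 m³/yr.
Steady-state CSTR mass balance: W = Q·C + k·V·C, so C = W/(Q + kV).
Q + kV = 4.797e+08 + 2.6·1.19e+09 = 3.574e+09 m³/yr.
C = 44100/3.574e+09 = 1.234e-05 kg/m³ = 0.01234 mg/L = 12.34 µg/L.

12.3 µg/L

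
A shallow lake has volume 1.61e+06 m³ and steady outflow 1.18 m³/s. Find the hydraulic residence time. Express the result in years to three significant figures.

Q = 1.18 m³/s × 3.156e+07 s/yr = 3.724e+07 m³/yr.
Hydraulic residence time τ = V/Q = 1.61e+06/3.724e+07 = 0.04324 yr.

0.0432 yr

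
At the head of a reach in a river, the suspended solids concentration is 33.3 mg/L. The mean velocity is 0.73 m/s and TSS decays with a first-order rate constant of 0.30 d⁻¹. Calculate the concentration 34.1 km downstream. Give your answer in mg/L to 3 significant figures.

28.3 mg/L

Travel time t = 34.1 km / 0.73 m/s = 3.41e+04/0.73 = 4.671e+04 s = 0.5407 d.
First-order decay: C = 33.3·exp(−0.30·0.5407) = 33.3·0.8503 = 28.31 mg/L.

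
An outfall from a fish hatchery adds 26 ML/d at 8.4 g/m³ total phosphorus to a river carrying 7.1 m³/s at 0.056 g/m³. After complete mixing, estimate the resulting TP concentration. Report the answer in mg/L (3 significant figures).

0.395 mg/L

26 ML/d = 0.3009 m³/s.
Flow-weighted mixing gives C = (0.3009·8.4 + 7.1·0.056) / (0.3009 + 7.1) = 2.925/7.401 = 0.3953 mg/L.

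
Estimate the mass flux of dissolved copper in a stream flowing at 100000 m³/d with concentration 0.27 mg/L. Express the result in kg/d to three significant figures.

100000 m³/d = 1.157 m³/s.
Mass flux = Q·C = 1.157 m³/s × 0.27 g/m³ = 0.3125 g/s.
= 0.3125 g/s × 86.4 = 27 kg/d.

27.0 kg/d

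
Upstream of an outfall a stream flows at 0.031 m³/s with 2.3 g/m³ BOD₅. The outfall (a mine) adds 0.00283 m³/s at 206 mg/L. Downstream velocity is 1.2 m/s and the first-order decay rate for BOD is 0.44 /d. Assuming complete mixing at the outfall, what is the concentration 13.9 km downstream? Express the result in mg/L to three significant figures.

After complete mixing, C₀ = (0.00283·206 + 0.031·2.3) / 0.03383 = 19.34 mg/L.
Travel time t = 1.39e+04 m / 1.2 m/s = 1.158e+04 s = 0.1341 d.
C = 19.34·exp(−0.44·0.1341) = 19.34·0.9427 = 18.23 mg/L.

18.2 mg/L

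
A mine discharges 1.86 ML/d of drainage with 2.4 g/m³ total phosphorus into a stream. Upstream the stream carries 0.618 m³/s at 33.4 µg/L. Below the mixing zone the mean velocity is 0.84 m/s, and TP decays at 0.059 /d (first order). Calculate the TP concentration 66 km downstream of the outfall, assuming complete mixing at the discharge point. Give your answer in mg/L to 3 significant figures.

1.86 ML/d = 0.02153 m³/s.
33.4 µg/L = 0.0334 mg/L.
After complete mixing, C₀ = (0.02153·2.4 + 0.618·0.0334) / 0.6395 = 0.1131 mg/L.
Travel time t = 6.6e+04 m / 0.84 m/s = 7.857e+04 s = 0.9094 d.
C = 0.1131·exp(−0.059·0.9094) = 0.1131·0.9478 = 0.1072 mg/L.

0.107 mg/L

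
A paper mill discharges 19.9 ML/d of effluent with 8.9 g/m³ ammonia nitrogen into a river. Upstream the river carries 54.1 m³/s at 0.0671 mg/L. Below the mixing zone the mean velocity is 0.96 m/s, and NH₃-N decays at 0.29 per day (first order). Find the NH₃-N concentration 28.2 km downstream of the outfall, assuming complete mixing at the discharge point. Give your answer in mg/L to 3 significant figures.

19.9 ML/d = 0.2303 m³/s.
After complete mixing, C₀ = (0.2303·8.9 + 54.1·0.0671) / 54.33 = 0.1045 mg/L.
Travel time t = 2.82e+04 m / 0.96 m/s = 2.938e+04 s = 0.34 d.
C = 0.1045·exp(−0.29·0.34) = 0.1045·0.9061 = 0.09473 mg/L.

0.0947 mg/L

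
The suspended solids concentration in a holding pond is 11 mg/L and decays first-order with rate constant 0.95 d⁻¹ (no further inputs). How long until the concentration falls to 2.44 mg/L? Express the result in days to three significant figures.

t = ln(C₀/C)/k = ln(11/2.44)/0.95 = 1.506/0.95 = 1.585 d.

1.59 d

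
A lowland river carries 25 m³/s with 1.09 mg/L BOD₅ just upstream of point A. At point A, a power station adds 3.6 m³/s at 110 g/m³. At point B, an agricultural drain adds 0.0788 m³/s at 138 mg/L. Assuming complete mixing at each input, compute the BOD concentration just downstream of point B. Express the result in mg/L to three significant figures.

15.1 mg/L

After input A: C = (25·1.09 + 3.6·110) / 28.6 = 14.8 mg/L.
After input B: C = (28.6·14.8 + 0.0788·138) / 28.68 = 15.14 mg/L.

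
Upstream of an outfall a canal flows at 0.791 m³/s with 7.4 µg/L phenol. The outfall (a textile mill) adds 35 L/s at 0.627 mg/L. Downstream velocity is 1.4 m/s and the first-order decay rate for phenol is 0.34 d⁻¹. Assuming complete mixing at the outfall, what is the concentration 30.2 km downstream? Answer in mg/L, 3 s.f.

35 L/s = 0.035 m³/s.
7.4 µg/L = 0.0074 mg/L.
After complete mixing, C₀ = (0.035·0.627 + 0.791·0.0074) / 0.826 = 0.03365 mg/L.
Travel time t = 3.02e+04 m / 1.4 m/s = 2.157e+04 s = 0.2497 d.
C = 0.03365·exp(−0.34·0.2497) = 0.03365·0.9186 = 0.03092 mg/L.

0.0309 mg/L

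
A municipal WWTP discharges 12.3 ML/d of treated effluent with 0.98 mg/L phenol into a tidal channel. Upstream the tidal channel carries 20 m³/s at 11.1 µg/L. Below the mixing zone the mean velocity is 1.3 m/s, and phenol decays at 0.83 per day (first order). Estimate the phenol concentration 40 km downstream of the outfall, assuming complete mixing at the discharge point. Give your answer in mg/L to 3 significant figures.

0.0134 mg/L

12.3 ML/d = 0.1424 m³/s.
11.1 µg/L = 0.0111 mg/L.
After complete mixing, C₀ = (0.1424·0.98 + 20·0.0111) / 20.14 = 0.01795 mg/L.
Travel time t = 4e+04 m / 1.3 m/s = 3.077e+04 s = 0.3561 d.
C = 0.01795·exp(−0.83·0.3561) = 0.01795·0.7441 = 0.01336 mg/L.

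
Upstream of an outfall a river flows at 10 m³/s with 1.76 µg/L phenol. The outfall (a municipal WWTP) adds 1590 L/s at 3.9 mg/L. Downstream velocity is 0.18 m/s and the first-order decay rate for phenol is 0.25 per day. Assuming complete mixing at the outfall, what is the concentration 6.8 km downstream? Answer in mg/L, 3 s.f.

0.481 mg/L

1590 L/s = 1.59 m³/s.
1.76 µg/L = 0.00176 mg/L.
After complete mixing, C₀ = (1.59·3.9 + 10·0.00176) / 11.59 = 0.5365 mg/L.
Travel time t = 6800 m / 0.18 m/s = 3.778e+04 s = 0.4372 d.
C = 0.5365·exp(−0.25·0.4372) = 0.5365·0.8965 = 0.481 mg/L.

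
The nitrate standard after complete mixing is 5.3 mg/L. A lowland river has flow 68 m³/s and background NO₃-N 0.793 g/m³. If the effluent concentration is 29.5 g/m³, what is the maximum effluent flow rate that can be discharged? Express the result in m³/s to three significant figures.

Mass balance at complete mixing: C_std·(Q_w + Q_r) = Q_w·C_e + Q_r·C_b.
Rearranging, Q_w = Q_r·(C_std − C_b)/(C_e − C_std) = 68·(5.3 − 0.793) / (29.5 − 5.3) = 12.66 m³/s.

12.7 m³/s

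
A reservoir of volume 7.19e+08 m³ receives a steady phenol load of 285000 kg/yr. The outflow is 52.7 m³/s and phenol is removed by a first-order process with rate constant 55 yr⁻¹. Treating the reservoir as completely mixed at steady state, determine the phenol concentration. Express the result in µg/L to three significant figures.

Outflow Q = 52.7 m³/s × 3.156e+07 s/yr = 1.663e+09 m³/yr.
Steady-state CSTR mass balance: W = Q·C + k·V·C, so C = W/(Q + kV).
Q + kV = 1.663e+09 + 55·7.19e+08 = 4.121e+10 m³/yr.
C = 285000/4.121e+10 = 6.916e-06 kg/m³ = 0.006916 mg/L = 6.916 µg/L.

6.92 µg/L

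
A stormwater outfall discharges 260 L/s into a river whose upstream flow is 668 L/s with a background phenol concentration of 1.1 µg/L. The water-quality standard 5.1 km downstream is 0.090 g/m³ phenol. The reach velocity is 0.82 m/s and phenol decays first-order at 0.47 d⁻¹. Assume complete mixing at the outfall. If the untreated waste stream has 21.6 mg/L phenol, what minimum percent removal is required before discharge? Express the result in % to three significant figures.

98.5 %

260 L/s = 0.26 m³/s.
668 L/s = 0.668 m³/s.
1.1 µg/L = 0.0011 mg/L.
Travel time to the compliance point: t = 5100/0.82 = 6220 s = 0.07199 d; decay factor exp(−0.47·0.07199) = 0.9667.
So the concentration just after mixing may be at most 0.09/0.9667 = 0.0931 mg/L.
Mass balance: 0.0931·0.928 = 0.26·Cₑ + 0.668·0.0011.
Cₑ = (0.08639 − 0.0007348) / 0.26 = 0.3295 mg/L.
Required removal = 1 − 0.3295/21.6 = 98.47 %.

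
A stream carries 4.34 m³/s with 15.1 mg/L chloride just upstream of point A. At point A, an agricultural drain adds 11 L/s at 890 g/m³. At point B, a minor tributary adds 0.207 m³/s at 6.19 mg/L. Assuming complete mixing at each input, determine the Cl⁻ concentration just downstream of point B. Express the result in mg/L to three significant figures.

11 L/s = 0.011 m³/s.
After input A: C = (4.34·15.1 + 0.011·890) / 4.351 = 17.31 mg/L.
After input B: C = (4.351·17.31 + 0.207·6.19) / 4.558 = 16.81 mg/L.

16.8 mg/L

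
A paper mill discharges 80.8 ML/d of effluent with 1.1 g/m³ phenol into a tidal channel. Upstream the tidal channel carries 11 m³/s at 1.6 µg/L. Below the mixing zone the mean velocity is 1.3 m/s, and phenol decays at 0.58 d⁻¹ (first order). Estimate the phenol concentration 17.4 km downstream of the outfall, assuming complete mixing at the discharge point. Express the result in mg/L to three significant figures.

0.0801 mg/L

80.8 ML/d = 0.9352 m³/s.
1.6 µg/L = 0.0016 mg/L.
After complete mixing, C₀ = (0.9352·1.1 + 11·0.0016) / 11.94 = 0.08767 mg/L.
Travel time t = 1.74e+04 m / 1.3 m/s = 1.338e+04 s = 0.1549 d.
C = 0.08767·exp(−0.58·0.1549) = 0.08767·0.9141 = 0.08013 mg/L.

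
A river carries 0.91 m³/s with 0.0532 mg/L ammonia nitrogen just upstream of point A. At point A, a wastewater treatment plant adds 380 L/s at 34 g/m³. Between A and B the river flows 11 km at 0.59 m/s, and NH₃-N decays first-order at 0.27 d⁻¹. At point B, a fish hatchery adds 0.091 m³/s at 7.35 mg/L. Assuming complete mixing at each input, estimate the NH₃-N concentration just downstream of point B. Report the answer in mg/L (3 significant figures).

380 L/s = 0.38 m³/s.
After input A: C = (0.91·0.0532 + 0.38·34) / 1.29 = 10.05 mg/L.
Over the 11 km reach to input B (t = 1.864e+04 s = 0.2158 d), decay gives C = 10.05·exp(−0.27·0.2158) = 9.484 mg/L.
After input B: C = (1.29·9.484 + 0.091·7.35) / 1.381 = 9.343 mg/L.

9.34 mg/L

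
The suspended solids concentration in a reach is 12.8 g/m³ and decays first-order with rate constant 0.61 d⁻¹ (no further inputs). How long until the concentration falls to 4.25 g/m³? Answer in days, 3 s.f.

t = ln(C₀/C)/k = ln(12.8/4.25)/0.61 = 1.103/0.61 = 1.807 d.

1.81 d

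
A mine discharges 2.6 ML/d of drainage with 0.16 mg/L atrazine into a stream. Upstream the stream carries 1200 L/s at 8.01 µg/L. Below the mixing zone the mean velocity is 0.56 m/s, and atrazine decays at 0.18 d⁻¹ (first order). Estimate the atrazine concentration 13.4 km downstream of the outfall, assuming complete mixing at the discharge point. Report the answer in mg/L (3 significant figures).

0.0112 mg/L

2.6 ML/d = 0.03009 m³/s.
1200 L/s = 1.2 m³/s.
8.01 µg/L = 0.00801 mg/L.
After complete mixing, C₀ = (0.03009·0.16 + 1.2·0.00801) / 1.23 = 0.01173 mg/L.
Travel time t = 1.34e+04 m / 0.56 m/s = 2.393e+04 s = 0.277 d.
C = 0.01173·exp(−0.18·0.277) = 0.01173·0.9514 = 0.01116 mg/L.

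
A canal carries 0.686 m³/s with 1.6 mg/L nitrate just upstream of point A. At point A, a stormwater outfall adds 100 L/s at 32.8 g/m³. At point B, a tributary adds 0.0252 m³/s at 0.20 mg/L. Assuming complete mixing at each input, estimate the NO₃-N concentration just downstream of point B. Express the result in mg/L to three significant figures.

100 L/s = 0.1 m³/s.
After input A: C = (0.686·1.6 + 0.1·32.8) / 0.786 = 5.569 mg/L.
After input B: C = (0.786·5.569 + 0.0252·0.2) / 0.8112 = 5.403 mg/L.

5.40 mg/L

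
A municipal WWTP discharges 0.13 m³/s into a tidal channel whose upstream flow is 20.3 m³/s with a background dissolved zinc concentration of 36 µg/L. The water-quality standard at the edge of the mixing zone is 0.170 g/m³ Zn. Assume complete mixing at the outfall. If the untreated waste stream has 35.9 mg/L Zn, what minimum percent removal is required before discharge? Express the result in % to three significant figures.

41.2 %

36 µg/L = 0.036 mg/L.
Mass balance: 0.17·20.43 = 0.13·Cₑ + 20.3·0.036.
Cₑ = (3.473 − 0.7308) / 0.13 = 21.09 mg/L.
Required removal = 1 − 21.09/35.9 = 41.24 %.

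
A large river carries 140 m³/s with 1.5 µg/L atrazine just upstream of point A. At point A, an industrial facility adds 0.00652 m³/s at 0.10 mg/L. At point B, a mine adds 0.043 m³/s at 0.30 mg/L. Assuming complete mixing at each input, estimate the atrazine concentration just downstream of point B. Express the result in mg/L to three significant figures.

0.00160 mg/L

1.5 µg/L = 0.0015 mg/L.
After input A: C = (140·0.0015 + 0.00652·0.1) / 140 = 0.001505 mg/L.
After input B: C = (140·0.001505 + 0.043·0.3) / 140 = 0.001596 mg/L.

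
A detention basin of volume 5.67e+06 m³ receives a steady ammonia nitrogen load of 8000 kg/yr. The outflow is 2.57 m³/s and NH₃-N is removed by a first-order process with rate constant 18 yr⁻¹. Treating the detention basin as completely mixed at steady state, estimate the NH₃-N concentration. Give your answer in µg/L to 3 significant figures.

Outflow Q = 2.57 m³/s × 3.156e+07 s/yr = 8.11e+07 m³/yr.
Steady-state CSTR mass balance: W = Q·C + k·V·C, so C = W/(Q + kV).
Q + kV = 8.11e+07 + 18·5.67e+06 = 1.832e+08 m³/yr.
C = 8000/1.832e+08 = 4.368e-05 kg/m³ = 0.04368 mg/L = 43.68 µg/L.

43.7 µg/L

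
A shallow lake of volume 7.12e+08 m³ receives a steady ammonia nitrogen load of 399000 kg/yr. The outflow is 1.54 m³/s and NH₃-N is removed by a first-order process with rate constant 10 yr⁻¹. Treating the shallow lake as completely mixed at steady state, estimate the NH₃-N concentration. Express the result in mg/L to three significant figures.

Outflow Q = 1.54 m³/s × 3.156e+07 s/yr = 4.86e+07 m³/yr.
Steady-state CSTR mass balance: W = Q·C + k·V·C, so C = W/(Q + kV).
Q + kV = 4.86e+07 + 10·7.12e+08 = 7.169e+09 m³/yr.
C = 399000/7.169e+09 = 5.566e-05 kg/m³ = 0.05566 mg/L.

0.0557 mg/L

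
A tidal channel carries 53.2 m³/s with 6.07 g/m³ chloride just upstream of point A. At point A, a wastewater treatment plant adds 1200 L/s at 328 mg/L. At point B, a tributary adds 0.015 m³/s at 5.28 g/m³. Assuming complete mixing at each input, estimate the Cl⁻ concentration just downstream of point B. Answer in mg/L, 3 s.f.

13.2 mg/L

1200 L/s = 1.2 m³/s.
After input A: C = (53.2·6.07 + 1.2·328) / 54.4 = 13.17 mg/L.
After input B: C = (54.4·13.17 + 0.015·5.28) / 54.42 = 13.17 mg/L.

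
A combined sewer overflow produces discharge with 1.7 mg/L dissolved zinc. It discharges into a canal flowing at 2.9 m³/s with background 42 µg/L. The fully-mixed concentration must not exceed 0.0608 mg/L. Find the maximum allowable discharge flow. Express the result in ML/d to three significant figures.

42 µg/L = 0.042 mg/L.
Mass balance at complete mixing: C_std·(Q_w + Q_r) = Q_w·C_e + Q_r·C_b.
Rearranging, Q_w = Q_r·(C_std − C_b)/(C_e − C_std) = 2.9·(0.0608 − 0.042) / (1.7 − 0.0608) = 0.03326 m³/s.
= 2.874 ML/d.

2.87 ML/d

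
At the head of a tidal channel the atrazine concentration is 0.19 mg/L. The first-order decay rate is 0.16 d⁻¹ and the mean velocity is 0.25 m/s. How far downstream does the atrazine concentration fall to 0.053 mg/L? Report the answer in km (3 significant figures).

172 km

From C = C₀·e^(−kt), t = ln(C₀/C)/k = ln(0.19/0.053)/0.16 = 1.277/0.16 = 7.98 d.
Distance = v·t = 0.25 m/s × 6.894e+05 s = 1.724e+05 m = 172.4 km.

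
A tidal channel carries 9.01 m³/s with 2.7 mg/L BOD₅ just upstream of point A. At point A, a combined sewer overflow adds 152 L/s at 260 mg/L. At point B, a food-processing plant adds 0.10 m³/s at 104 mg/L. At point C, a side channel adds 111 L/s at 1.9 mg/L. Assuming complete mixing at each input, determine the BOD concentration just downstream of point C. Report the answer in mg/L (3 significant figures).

152 L/s = 0.152 m³/s.
After input A: C = (9.01·2.7 + 0.152·260) / 9.162 = 6.969 mg/L.
After input B: C = (9.162·6.969 + 0.1·104) / 9.262 = 8.016 mg/L.
111 L/s = 0.111 m³/s.
After input C: C = (9.262·8.016 + 0.111·1.9) / 9.373 = 7.944 mg/L.

7.94 mg/L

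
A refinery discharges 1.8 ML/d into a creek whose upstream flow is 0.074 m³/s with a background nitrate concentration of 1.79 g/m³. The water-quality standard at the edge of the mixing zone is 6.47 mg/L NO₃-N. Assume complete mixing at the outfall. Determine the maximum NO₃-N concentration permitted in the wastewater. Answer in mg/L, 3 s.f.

23.1 mg/L

1.8 ML/d = 0.02083 m³/s.
Mass balance: 6.47·0.09483 = 0.02083·Cₑ + 0.074·1.79.
Cₑ = (0.6136 − 0.1325) / 0.02083 = 23.09 mg/L.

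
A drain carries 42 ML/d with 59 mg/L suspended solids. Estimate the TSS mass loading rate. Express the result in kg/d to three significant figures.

2480 kg/d

42 ML/d = 0.4861 m³/s.
Mass flux = Q·C = 0.4861 m³/s × 59 g/m³ = 28.68 g/s.
= 28.68 g/s × 86.4 = 2478 kg/d.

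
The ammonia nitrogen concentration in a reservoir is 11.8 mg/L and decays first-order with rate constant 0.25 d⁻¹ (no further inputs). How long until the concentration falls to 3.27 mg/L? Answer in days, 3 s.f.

5.13 d

t = ln(C₀/C)/k = ln(11.8/3.27)/0.25 = 1.283/0.25 = 5.133 d.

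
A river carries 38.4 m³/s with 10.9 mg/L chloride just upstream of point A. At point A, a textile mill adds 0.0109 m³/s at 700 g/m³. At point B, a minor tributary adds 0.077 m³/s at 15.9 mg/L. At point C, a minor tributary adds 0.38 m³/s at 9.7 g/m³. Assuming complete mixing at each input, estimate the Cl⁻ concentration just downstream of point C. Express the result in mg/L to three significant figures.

11.1 mg/L

After input A: C = (38.4·10.9 + 0.0109·700) / 38.41 = 11.1 mg/L.
After input B: C = (38.41·11.1 + 0.077·15.9) / 38.49 = 11.11 mg/L.
After input C: C = (38.49·11.11 + 0.38·9.7) / 38.87 = 11.09 mg/L.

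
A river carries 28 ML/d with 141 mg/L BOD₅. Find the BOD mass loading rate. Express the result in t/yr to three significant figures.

1440 t/yr

28 ML/d = 0.3241 m³/s.
Mass flux = Q·C = 0.3241 m³/s × 141 g/m³ = 45.69 g/s.
= 45.69 g/s × 31.56 = 1442 t/yr.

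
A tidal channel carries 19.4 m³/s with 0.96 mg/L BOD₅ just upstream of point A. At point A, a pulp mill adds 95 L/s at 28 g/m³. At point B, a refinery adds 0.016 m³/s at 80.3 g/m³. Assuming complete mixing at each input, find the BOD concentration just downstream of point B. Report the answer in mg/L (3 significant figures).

1.16 mg/L

95 L/s = 0.095 m³/s.
After input A: C = (19.4·0.96 + 0.095·28) / 19.49 = 1.092 mg/L.
After input B: C = (19.49·1.092 + 0.016·80.3) / 19.51 = 1.157 mg/L.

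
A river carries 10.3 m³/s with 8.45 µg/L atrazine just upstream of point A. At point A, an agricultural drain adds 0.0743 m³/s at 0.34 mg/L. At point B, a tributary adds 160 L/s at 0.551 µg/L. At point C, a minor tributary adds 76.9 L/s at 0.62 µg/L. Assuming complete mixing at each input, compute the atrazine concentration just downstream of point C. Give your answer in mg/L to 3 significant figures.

8.45 µg/L = 0.00845 mg/L.
After input A: C = (10.3·0.00845 + 0.0743·0.34) / 10.37 = 0.01082 mg/L.
160 L/s = 0.16 m³/s.
0.551 µg/L = 0.000551 mg/L.
After input B: C = (10.37·0.01082 + 0.16·0.000551) / 10.53 = 0.01067 mg/L.
76.9 L/s = 0.0769 m³/s.
0.62 µg/L = 0.00062 mg/L.
After input C: C = (10.53·0.01067 + 0.0769·0.00062) / 10.61 = 0.0106 mg/L.

0.0106 mg/L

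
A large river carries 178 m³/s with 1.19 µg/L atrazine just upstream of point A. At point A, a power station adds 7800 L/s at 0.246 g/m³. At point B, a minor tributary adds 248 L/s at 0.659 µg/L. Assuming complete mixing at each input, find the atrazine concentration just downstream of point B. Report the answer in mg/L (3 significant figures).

1.19 µg/L = 0.00119 mg/L.
7800 L/s = 7.8 m³/s.
After input A: C = (178·0.00119 + 7.8·0.246) / 185.8 = 0.01147 mg/L.
248 L/s = 0.248 m³/s.
0.659 µg/L = 0.000659 mg/L.
After input B: C = (185.8·0.01147 + 0.248·0.000659) / 186 = 0.01145 mg/L.

0.0115 mg/L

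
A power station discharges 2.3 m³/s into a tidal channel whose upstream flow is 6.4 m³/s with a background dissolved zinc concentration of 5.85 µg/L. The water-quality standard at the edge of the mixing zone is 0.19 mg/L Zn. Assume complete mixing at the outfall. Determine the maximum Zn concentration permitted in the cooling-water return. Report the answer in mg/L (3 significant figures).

5.85 µg/L = 0.00585 mg/L.
Mass balance: 0.19·8.7 = 2.3·Cₑ + 6.4·0.00585.
Cₑ = (1.653 − 0.03744) / 2.3 = 0.7024 mg/L.

0.702 mg/L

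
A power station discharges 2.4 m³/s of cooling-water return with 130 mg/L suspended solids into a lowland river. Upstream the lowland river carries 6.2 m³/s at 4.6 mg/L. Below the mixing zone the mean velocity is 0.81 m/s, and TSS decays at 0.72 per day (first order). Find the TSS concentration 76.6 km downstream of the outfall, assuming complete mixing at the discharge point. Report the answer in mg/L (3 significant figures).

18.0 mg/L

After complete mixing, C₀ = (2.4·130 + 6.2·4.6) / 8.6 = 39.6 mg/L.
Travel time t = 7.66e+04 m / 0.81 m/s = 9.457e+04 s = 1.095 d.
C = 39.6·exp(−0.72·1.095) = 39.6·0.4547 = 18 mg/L.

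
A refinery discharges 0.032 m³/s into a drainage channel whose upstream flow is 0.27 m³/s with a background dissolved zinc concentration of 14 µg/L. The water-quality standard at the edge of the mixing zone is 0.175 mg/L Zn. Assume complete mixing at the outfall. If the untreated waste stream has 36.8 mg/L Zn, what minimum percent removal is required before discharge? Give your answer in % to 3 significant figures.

95.8 %

14 µg/L = 0.014 mg/L.
Mass balance: 0.175·0.302 = 0.032·Cₑ + 0.27·0.014.
Cₑ = (0.05285 − 0.00378) / 0.032 = 1.533 mg/L.
Required removal = 1 − 1.533/36.8 = 95.83 %.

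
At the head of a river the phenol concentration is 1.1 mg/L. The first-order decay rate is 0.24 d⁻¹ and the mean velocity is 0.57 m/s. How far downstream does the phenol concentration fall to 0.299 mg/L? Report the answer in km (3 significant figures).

267 km

From C = C₀·e^(−kt), t = ln(C₀/C)/k = ln(1.1/0.299)/0.24 = 1.303/0.24 = 5.428 d.
Distance = v·t = 0.57 m/s × 4.689e+05 s = 2.673e+05 m = 267.3 km.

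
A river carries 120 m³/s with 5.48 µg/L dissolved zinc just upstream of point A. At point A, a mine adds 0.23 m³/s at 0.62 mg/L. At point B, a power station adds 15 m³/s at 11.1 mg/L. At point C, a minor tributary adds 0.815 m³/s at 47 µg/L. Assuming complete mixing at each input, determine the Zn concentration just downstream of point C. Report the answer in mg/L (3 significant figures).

1.23 mg/L

5.48 µg/L = 0.00548 mg/L.
After input A: C = (120·0.00548 + 0.23·0.62) / 120.2 = 0.006656 mg/L.
After input B: C = (120.2·0.006656 + 15·11.1) / 135.2 = 1.237 mg/L.
47 µg/L = 0.047 mg/L.
After input C: C = (135.2·1.237 + 0.815·0.047) / 136 = 1.23 mg/L.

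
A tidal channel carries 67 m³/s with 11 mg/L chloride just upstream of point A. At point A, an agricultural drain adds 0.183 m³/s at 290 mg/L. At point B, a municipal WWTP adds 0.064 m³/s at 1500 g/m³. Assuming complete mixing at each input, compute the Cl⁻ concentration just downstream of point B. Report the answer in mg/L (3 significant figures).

After input A: C = (67·11 + 0.183·290) / 67.18 = 11.76 mg/L.
After input B: C = (67.18·11.76 + 0.064·1500) / 67.25 = 13.18 mg/L.

13.2 mg/L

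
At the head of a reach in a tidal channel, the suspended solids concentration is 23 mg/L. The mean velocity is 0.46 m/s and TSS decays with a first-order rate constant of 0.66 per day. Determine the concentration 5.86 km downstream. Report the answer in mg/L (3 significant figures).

20.9 mg/L

Travel time t = 5.86 km / 0.46 m/s = 5860/0.46 = 1.274e+04 s = 0.1474 d.
First-order decay: C = 23·exp(−0.66·0.1474) = 23·0.9073 = 20.87 mg/L.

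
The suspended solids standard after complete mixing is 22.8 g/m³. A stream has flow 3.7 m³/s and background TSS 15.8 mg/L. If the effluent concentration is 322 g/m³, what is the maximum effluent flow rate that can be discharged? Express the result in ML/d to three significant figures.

Mass balance at complete mixing: C_std·(Q_w + Q_r) = Q_w·C_e + Q_r·C_b.
Rearranging, Q_w = Q_r·(C_std − C_b)/(C_e − C_std) = 3.7·(22.8 − 15.8) / (322 − 22.8) = 0.08656 m³/s.
= 7.479 ML/d.

7.48 ML/d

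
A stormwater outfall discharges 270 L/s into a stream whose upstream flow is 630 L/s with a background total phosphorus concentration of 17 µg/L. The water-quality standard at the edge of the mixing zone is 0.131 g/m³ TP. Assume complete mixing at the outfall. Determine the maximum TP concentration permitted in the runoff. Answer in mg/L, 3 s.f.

0.397 mg/L

270 L/s = 0.27 m³/s.
630 L/s = 0.63 m³/s.
17 µg/L = 0.017 mg/L.
Mass balance: 0.131·0.9 = 0.27·Cₑ + 0.63·0.017.
Cₑ = (0.1179 − 0.01071) / 0.27 = 0.397 mg/L.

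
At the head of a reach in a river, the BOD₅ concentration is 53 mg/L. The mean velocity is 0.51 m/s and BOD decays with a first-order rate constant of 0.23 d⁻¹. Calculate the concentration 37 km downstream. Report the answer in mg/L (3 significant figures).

43.7 mg/L

Travel time t = 37 km / 0.51 m/s = 3.7e+04/0.51 = 7.255e+04 s = 0.8397 d.
First-order decay: C = 53·exp(−0.23·0.8397) = 53·0.8244 = 43.69 mg/L.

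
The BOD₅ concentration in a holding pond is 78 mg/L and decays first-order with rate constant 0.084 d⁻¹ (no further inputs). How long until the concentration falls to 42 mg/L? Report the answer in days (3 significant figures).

7.37 d

t = ln(C₀/C)/k = ln(78/42)/0.084 = 0.619/0.084 = 7.37 d.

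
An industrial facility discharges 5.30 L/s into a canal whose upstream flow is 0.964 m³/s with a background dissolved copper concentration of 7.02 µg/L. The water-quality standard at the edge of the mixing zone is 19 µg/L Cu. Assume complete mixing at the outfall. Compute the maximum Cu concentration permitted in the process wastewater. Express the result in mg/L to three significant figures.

5.30 L/s = 0.0053 m³/s.
7.02 µg/L = 0.00702 mg/L.
19 µg/L = 0.019 mg/L.
Mass balance: 0.019·0.9693 = 0.0053·Cₑ + 0.964·0.00702.
Cₑ = (0.01842 − 0.006767) / 0.0053 = 2.198 mg/L.

2.20 mg/L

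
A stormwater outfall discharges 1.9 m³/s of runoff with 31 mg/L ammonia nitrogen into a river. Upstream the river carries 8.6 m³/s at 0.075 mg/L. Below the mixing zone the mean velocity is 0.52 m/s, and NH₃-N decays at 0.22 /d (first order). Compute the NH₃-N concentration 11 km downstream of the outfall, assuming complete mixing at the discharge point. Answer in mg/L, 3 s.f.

After complete mixing, C₀ = (1.9·31 + 8.6·0.075) / 10.5 = 5.671 mg/L.
Travel time t = 1.1e+04 m / 0.52 m/s = 2.115e+04 s = 0.2448 d.
C = 5.671·exp(−0.22·0.2448) = 5.671·0.9476 = 5.374 mg/L.

5.37 mg/L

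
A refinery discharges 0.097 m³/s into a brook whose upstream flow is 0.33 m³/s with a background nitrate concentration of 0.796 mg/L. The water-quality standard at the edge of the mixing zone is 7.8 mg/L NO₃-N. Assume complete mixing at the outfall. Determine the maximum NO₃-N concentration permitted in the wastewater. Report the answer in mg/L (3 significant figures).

Mass balance: 7.8·0.427 = 0.097·Cₑ + 0.33·0.796.
Cₑ = (3.331 − 0.2627) / 0.097 = 31.63 mg/L.

31.6 mg/L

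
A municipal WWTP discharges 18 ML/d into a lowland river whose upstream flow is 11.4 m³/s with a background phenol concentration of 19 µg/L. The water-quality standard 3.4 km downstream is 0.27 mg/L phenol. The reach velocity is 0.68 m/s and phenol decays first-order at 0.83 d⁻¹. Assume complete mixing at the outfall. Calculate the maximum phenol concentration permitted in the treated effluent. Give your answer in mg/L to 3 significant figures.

14.7 mg/L

18 ML/d = 0.2083 m³/s.
19 µg/L = 0.019 mg/L.
Travel time to the compliance point: t = 3400/0.68 = 5000 s = 0.05787 d; decay factor exp(−0.83·0.05787) = 0.9531.
So the concentration just after mixing may be at most 0.27/0.9531 = 0.2833 mg/L.
Mass balance: 0.2833·11.61 = 0.2083·Cₑ + 11.4·0.019.
Cₑ = (3.288 − 0.2166) / 0.2083 = 14.74 mg/L.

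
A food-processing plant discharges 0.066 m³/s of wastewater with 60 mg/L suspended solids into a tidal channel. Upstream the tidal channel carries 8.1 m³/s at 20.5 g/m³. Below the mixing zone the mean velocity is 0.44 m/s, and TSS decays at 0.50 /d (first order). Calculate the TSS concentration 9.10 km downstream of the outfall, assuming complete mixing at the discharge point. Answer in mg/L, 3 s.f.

18.5 mg/L

After complete mixing, C₀ = (0.066·60 + 8.1·20.5) / 8.166 = 20.82 mg/L.
Travel time t = 9100 m / 0.44 m/s = 2.068e+04 s = 0.2394 d.
C = 20.82·exp(−0.50·0.2394) = 20.82·0.8872 = 18.47 mg/L.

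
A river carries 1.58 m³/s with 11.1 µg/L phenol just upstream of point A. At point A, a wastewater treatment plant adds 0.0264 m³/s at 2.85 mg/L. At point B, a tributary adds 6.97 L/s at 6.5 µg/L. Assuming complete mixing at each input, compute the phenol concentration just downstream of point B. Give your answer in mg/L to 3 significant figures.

11.1 µg/L = 0.0111 mg/L.
After input A: C = (1.58·0.0111 + 0.0264·2.85) / 1.606 = 0.05776 mg/L.
6.97 L/s = 0.00697 m³/s.
6.5 µg/L = 0.0065 mg/L.
After input B: C = (1.606·0.05776 + 0.00697·0.0065) / 1.613 = 0.05753 mg/L.

0.0575 mg/L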